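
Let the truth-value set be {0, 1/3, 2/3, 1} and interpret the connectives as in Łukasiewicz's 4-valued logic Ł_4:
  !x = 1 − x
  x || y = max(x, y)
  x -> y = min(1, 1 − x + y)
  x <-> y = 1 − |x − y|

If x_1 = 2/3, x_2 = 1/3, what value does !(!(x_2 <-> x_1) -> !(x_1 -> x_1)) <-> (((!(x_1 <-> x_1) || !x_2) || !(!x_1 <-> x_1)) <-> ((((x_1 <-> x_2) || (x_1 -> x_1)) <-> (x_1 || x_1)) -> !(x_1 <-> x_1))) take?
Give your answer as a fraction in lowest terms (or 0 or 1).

x_2 <-> x_1 = 1/3 <-> 2/3 = 2/3
!(x_2 <-> x_1) = !2/3 = 1/3
x_1 -> x_1 = 2/3 -> 2/3 = 1
!(x_1 -> x_1) = !1 = 0
!(x_2 <-> x_1) -> !(x_1 -> x_1) = 1/3 -> 0 = 2/3
!(!(x_2 <-> x_1) -> !(x_1 -> x_1)) = !2/3 = 1/3
x_1 <-> x_1 = 2/3 <-> 2/3 = 1
!(x_1 <-> x_1) = !1 = 0
!x_2 = !1/3 = 2/3
!(x_1 <-> x_1) || !x_2 = 0 || 2/3 = 2/3
!x_1 = !2/3 = 1/3
!x_1 <-> x_1 = 1/3 <-> 2/3 = 2/3
!(!x_1 <-> x_1) = !2/3 = 1/3
(!(x_1 <-> x_1) || !x_2) || !(!x_1 <-> x_1) = 2/3 || 1/3 = 2/3
x_1 <-> x_2 = 2/3 <-> 1/3 = 2/3
x_1 -> x_1 = 2/3 -> 2/3 = 1
(x_1 <-> x_2) || (x_1 -> x_1) = 2/3 || 1 = 1
x_1 || x_1 = 2/3 || 2/3 = 2/3
((x_1 <-> x_2) || (x_1 -> x_1)) <-> (x_1 || x_1) = 1 <-> 2/3 = 2/3
x_1 <-> x_1 = 2/3 <-> 2/3 = 1
!(x_1 <-> x_1) = !1 = 0
(((x_1 <-> x_2) || (x_1 -> x_1)) <-> (x_1 || x_1)) -> !(x_1 <-> x_1) = 2/3 -> 0 = 1/3
((!(x_1 <-> x_1) || !x_2) || !(!x_1 <-> x_1)) <-> ((((x_1 <-> x_2) || (x_1 -> x_1)) <-> (x_1 || x_1)) -> !(x_1 <-> x_1)) = 2/3 <-> 1/3 = 2/3
!(!(x_2 <-> x_1) -> !(x_1 -> x_1)) <-> (((!(x_1 <-> x_1) || !x_2) || !(!x_1 <-> x_1)) <-> ((((x_1 <-> x_2) || (x_1 -> x_1)) <-> (x_1 || x_1)) -> !(x_1 <-> x_1))) = 1/3 <-> 2/3 = 2/3

2/3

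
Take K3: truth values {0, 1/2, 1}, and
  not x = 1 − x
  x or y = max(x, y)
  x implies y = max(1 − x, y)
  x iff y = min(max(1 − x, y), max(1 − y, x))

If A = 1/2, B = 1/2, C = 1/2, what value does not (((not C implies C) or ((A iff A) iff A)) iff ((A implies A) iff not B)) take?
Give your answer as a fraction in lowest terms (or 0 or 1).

1/2

not C = not 1/2 = 1/2
not C implies C = 1/2 implies 1/2 = 1/2
A iff A = 1/2 iff 1/2 = 1/2
(A iff A) iff A = 1/2 iff 1/2 = 1/2
(not C implies C) or ((A iff A) iff A) = 1/2 or 1/2 = 1/2
A implies A = 1/2 implies 1/2 = 1/2
not B = not 1/2 = 1/2
(A implies A) iff not B = 1/2 iff 1/2 = 1/2
((not C implies C) or ((A iff A) iff A)) iff ((A implies A) iff not B) = 1/2 iff 1/2 = 1/2
not (((not C implies C) or ((A iff A) iff A)) iff ((A implies A) iff not B)) = not 1/2 = 1/2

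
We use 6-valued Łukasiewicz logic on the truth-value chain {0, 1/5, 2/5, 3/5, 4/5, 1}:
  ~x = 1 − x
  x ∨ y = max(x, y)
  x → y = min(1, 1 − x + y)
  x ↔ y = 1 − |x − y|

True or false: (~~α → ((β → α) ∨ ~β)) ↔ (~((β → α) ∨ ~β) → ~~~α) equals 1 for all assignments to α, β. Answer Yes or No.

Yes

At α = 3/5, β = 1, for instance:
~α = ~3/5 = 2/5
~~α = ~2/5 = 3/5
β → α = 1 → 3/5 = 3/5
~β = ~1 = 0
(β → α) ∨ ~β = 3/5 ∨ 0 = 3/5
~~α → ((β → α) ∨ ~β) = 3/5 → 3/5 = 1
~((β → α) ∨ ~β) = ~3/5 = 2/5
~~~α = ~3/5 = 2/5
~((β → α) ∨ ~β) → ~~~α = 2/5 → 2/5 = 1
(~~α → ((β → α) ∨ ~β)) ↔ (~((β → α) ∨ ~β) → ~~~α) = 1 ↔ 1 = 1
and checking the remaining 35 assignments likewise gives ≥ 1 in every case.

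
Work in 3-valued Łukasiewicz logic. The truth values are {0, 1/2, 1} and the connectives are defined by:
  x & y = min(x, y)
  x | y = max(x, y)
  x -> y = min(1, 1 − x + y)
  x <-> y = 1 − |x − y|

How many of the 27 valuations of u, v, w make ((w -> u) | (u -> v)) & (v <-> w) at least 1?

9

value 1: 9 assignments (counts)
value 1/2: 12 assignments
value 0: 6 assignments
So 9 of the 27 assignments meet the threshold.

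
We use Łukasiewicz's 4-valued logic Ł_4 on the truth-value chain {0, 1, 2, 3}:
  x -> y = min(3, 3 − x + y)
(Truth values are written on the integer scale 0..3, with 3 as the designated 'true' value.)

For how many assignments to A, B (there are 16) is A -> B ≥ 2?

A = 0, B = 0 ↦ 3  ≥
A = 0, B = 1 ↦ 3  ≥
A = 0, B = 2 ↦ 3  ≥
A = 0, B = 3 ↦ 3  ≥
A = 1, B = 0 ↦ 2  ≥
A = 1, B = 1 ↦ 3  ≥
A = 1, B = 2 ↦ 3  ≥
A = 1, B = 3 ↦ 3  ≥
A = 2, B = 0 ↦ 1  <
A = 2, B = 1 ↦ 2  ≥
A = 2, B = 2 ↦ 3  ≥
A = 2, B = 3 ↦ 3  ≥
A = 3, B = 0 ↦ 0  <
A = 3, B = 1 ↦ 1  <
A = 3, B = 2 ↦ 2  ≥
A = 3, B = 3 ↦ 3  ≥
So 13 of the 16 assignments meet the threshold.

13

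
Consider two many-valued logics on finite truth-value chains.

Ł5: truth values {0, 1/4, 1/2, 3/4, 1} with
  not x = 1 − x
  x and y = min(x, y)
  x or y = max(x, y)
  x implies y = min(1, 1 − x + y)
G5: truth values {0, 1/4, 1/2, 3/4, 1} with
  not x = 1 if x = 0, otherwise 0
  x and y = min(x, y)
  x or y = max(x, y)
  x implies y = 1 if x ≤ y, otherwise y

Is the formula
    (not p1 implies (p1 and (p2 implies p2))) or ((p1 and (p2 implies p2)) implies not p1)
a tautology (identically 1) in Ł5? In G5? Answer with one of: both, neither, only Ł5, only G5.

both

In Ł5: every assignment gives 1 — tautology.
In G5: every assignment gives 1 — tautology.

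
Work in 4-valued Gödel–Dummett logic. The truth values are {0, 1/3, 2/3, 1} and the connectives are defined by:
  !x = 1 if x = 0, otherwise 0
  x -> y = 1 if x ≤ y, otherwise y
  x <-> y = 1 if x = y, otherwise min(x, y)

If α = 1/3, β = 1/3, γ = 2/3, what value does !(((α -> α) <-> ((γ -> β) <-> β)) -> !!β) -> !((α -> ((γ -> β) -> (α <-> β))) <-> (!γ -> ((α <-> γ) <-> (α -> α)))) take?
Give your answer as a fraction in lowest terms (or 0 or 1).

1

α -> α = 1/3 -> 1/3 = 1
γ -> β = 2/3 -> 1/3 = 1/3
(γ -> β) <-> β = 1/3 <-> 1/3 = 1
(α -> α) <-> ((γ -> β) <-> β) = 1 <-> 1 = 1
!β = !1/3 = 0
!!β = !0 = 1
((α -> α) <-> ((γ -> β) <-> β)) -> !!β = 1 -> 1 = 1
!(((α -> α) <-> ((γ -> β) <-> β)) -> !!β) = !1 = 0
γ -> β = 2/3 -> 1/3 = 1/3
α <-> β = 1/3 <-> 1/3 = 1
(γ -> β) -> (α <-> β) = 1/3 -> 1 = 1
α -> ((γ -> β) -> (α <-> β)) = 1/3 -> 1 = 1
!γ = !2/3 = 0
α <-> γ = 1/3 <-> 2/3 = 1/3
α -> α = 1/3 -> 1/3 = 1
(α <-> γ) <-> (α -> α) = 1/3 <-> 1 = 1/3
!γ -> ((α <-> γ) <-> (α -> α)) = 0 -> 1/3 = 1
(α -> ((γ -> β) -> (α <-> β))) <-> (!γ -> ((α <-> γ) <-> (α -> α))) = 1 <-> 1 = 1
!((α -> ((γ -> β) -> (α <-> β))) <-> (!γ -> ((α <-> γ) <-> (α -> α)))) = !1 = 0
!(((α -> α) <-> ((γ -> β) <-> β)) -> !!β) -> !((α -> ((γ -> β) -> (α <-> β))) <-> (!γ -> ((α <-> γ) <-> (α -> α)))) = 0 -> 0 = 1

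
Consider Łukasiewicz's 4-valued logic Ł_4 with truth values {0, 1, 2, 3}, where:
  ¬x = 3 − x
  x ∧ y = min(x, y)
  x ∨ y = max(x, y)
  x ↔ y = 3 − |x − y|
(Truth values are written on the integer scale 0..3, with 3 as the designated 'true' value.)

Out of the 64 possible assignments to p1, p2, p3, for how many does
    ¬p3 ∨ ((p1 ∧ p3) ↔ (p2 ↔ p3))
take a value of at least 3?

28

value 3: 28 assignments (counts)
value 2: 26 assignments
value 1: 8 assignments
value 0: 2 assignments
So 28 of the 64 assignments meet the threshold.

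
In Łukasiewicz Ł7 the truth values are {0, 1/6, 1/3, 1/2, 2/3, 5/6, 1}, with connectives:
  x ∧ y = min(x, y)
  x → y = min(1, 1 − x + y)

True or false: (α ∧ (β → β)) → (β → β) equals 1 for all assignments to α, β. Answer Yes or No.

At α = 2/3, β = 1/3, for instance:
β → β = 1/3 → 1/3 = 1
α ∧ (β → β) = 2/3 ∧ 1 = 2/3
(α ∧ (β → β)) → (β → β) = 2/3 → 1 = 1
and checking the remaining 48 assignments likewise gives ≥ 1 in every case.

Yes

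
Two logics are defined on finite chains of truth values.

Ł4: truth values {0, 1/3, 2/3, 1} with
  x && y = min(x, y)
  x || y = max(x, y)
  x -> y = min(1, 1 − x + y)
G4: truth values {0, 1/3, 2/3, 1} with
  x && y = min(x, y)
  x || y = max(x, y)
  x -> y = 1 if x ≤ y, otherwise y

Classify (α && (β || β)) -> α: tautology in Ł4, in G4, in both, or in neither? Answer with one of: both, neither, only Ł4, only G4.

both

In Ł4: every assignment gives 1 — tautology.
In G4: every assignment gives 1 — tautology.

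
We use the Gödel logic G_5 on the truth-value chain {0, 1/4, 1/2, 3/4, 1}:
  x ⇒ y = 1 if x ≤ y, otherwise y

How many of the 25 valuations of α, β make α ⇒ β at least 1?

15

value 1: 15 assignments (counts)
value 3/4: 1 assignment
value 1/2: 2 assignments
value 1/4: 3 assignments
value 0: 4 assignments
So 15 of the 25 assignments meet the threshold.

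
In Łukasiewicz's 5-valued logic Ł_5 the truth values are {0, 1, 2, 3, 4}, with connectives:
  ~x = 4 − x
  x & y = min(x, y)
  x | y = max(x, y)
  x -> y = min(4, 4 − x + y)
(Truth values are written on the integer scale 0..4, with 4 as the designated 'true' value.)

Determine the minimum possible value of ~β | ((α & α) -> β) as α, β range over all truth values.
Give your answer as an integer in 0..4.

Take α = 4, β = 2:
~β = ~2 = 2
α & α = 4 & 4 = 4
(α & α) -> β = 4 -> 2 = 2
~β | ((α & α) -> β) = 2 | 2 = 2
No assignment yields a value below 2, so this is the minimum.

2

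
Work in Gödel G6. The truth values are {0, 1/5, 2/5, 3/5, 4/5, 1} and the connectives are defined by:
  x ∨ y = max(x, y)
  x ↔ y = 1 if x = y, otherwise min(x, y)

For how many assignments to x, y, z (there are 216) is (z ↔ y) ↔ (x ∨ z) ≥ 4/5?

value 1: 46 assignments (counts)
value 4/5: 16 assignments (counts)
value 3/5: 23 assignments
value 2/5: 32 assignments
value 1/5: 43 assignments
value 0: 56 assignments
So 62 of the 216 assignments meet the threshold.

62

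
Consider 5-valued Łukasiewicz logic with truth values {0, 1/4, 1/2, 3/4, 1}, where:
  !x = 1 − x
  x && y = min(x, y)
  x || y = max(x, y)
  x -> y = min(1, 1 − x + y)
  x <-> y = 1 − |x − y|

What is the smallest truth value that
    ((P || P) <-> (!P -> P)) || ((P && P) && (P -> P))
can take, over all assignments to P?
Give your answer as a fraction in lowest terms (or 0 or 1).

1/2

Take P = 1/2:
P || P = 1/2 || 1/2 = 1/2
!P = !1/2 = 1/2
!P -> P = 1/2 -> 1/2 = 1
(P || P) <-> (!P -> P) = 1/2 <-> 1 = 1/2
P && P = 1/2 && 1/2 = 1/2
P -> P = 1/2 -> 1/2 = 1
(P && P) && (P -> P) = 1/2 && 1 = 1/2
((P || P) <-> (!P -> P)) || ((P && P) && (P -> P)) = 1/2 || 1/2 = 1/2
No assignment yields a value below 1/2, so this is the minimum.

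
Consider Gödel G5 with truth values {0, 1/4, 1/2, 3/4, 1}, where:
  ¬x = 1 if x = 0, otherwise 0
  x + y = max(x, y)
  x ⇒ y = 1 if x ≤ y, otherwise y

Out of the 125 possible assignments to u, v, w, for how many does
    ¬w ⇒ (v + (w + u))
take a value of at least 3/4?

value 1: 109 assignments (counts)
value 3/4: 7 assignments (counts)
value 1/2: 5 assignments
value 1/4: 3 assignments
value 0: 1 assignment
So 116 of the 125 assignments meet the threshold.

116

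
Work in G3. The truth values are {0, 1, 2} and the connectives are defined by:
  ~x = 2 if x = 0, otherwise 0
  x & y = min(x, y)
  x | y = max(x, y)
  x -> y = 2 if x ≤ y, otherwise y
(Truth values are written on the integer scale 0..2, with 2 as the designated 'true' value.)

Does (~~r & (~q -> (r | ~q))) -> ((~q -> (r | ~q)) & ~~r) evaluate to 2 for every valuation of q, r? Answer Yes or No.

Yes

q = 0, r = 0 ↦ 2
q = 0, r = 1 ↦ 2
q = 0, r = 2 ↦ 2
q = 1, r = 0 ↦ 2
q = 1, r = 1 ↦ 2
q = 1, r = 2 ↦ 2
q = 2, r = 0 ↦ 2
q = 2, r = 1 ↦ 2
q = 2, r = 2 ↦ 2
Every assignment gives a value ≥ 2.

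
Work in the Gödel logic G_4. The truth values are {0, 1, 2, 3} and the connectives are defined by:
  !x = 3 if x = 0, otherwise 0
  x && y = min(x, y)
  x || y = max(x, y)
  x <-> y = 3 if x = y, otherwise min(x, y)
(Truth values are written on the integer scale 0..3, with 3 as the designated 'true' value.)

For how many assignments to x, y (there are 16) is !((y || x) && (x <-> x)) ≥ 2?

1

x = 0, y = 0 ↦ 3  ≥
x = 0, y = 1 ↦ 0  <
x = 0, y = 2 ↦ 0  <
x = 0, y = 3 ↦ 0  <
x = 1, y = 0 ↦ 0  <
x = 1, y = 1 ↦ 0  <
x = 1, y = 2 ↦ 0  <
x = 1, y = 3 ↦ 0  <
x = 2, y = 0 ↦ 0  <
x = 2, y = 1 ↦ 0  <
x = 2, y = 2 ↦ 0  <
x = 2, y = 3 ↦ 0  <
x = 3, y = 0 ↦ 0  <
x = 3, y = 1 ↦ 0  <
x = 3, y = 2 ↦ 0  <
x = 3, y = 3 ↦ 0  <
So 1 of the 16 assignments meets the threshold.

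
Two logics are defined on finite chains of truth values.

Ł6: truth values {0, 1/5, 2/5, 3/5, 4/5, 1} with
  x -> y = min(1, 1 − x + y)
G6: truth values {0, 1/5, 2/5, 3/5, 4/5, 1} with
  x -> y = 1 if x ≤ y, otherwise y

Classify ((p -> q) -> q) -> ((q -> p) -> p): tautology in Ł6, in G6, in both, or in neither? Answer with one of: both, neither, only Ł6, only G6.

only Ł6

In Ł6: every assignment gives 1 — tautology.
In G6: at p = 1/5, q = 0 the value is 1/5 — not a tautology.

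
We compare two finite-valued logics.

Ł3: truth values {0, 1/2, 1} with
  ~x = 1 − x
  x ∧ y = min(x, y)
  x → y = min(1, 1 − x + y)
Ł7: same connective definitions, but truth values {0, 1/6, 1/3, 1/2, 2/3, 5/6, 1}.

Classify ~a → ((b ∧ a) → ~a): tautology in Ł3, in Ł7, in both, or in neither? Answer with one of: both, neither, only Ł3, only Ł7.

In Ł3: every assignment gives 1 — tautology.
In Ł7: every assignment gives 1 — tautology.

both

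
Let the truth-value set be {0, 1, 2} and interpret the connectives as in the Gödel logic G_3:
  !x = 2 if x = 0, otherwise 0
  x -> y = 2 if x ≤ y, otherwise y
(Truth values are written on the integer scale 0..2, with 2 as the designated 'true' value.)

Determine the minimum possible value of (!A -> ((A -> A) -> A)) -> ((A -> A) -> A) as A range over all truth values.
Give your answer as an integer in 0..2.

Take A = 1:
!A = !1 = 0
A -> A = 1 -> 1 = 2
(A -> A) -> A = 2 -> 1 = 1
!A -> ((A -> A) -> A) = 0 -> 1 = 2
A -> A = 1 -> 1 = 2
(A -> A) -> A = 2 -> 1 = 1
(!A -> ((A -> A) -> A)) -> ((A -> A) -> A) = 2 -> 1 = 1
No assignment yields a value below 1, so this is the minimum.

1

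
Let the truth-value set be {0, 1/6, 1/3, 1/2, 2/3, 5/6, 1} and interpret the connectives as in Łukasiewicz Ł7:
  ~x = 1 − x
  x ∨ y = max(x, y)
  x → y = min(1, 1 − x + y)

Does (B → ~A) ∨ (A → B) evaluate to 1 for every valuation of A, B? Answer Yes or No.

Counterexample: take A = 2/3, B = 1/2.
~A = ~2/3 = 1/3
B → ~A = 1/2 → 1/3 = 5/6
A → B = 2/3 → 1/2 = 5/6
(B → ~A) ∨ (A → B) = 5/6 ∨ 5/6 = 5/6
This gives 5/6 ≠ 1.

No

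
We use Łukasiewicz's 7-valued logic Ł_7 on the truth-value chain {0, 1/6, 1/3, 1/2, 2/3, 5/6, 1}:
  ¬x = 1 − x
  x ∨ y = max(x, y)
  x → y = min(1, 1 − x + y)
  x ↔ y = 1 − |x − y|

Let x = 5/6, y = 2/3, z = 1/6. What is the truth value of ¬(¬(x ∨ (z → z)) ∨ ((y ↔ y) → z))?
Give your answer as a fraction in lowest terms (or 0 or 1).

5/6

z → z = 1/6 → 1/6 = 1
x ∨ (z → z) = 5/6 ∨ 1 = 1
¬(x ∨ (z → z)) = ¬1 = 0
y ↔ y = 2/3 ↔ 2/3 = 1
(y ↔ y) → z = 1 → 1/6 = 1/6
¬(x ∨ (z → z)) ∨ ((y ↔ y) → z) = 0 ∨ 1/6 = 1/6
¬(¬(x ∨ (z → z)) ∨ ((y ↔ y) → z)) = ¬1/6 = 5/6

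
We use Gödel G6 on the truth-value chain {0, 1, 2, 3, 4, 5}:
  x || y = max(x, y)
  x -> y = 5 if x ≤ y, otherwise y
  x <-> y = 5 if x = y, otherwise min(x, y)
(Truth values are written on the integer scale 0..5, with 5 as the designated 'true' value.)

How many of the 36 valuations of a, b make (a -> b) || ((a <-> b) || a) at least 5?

26

value 5: 26 assignments (counts)
value 4: 4 assignments
value 3: 3 assignments
value 2: 2 assignments
value 1: 1 assignment
So 26 of the 36 assignments meet the threshold.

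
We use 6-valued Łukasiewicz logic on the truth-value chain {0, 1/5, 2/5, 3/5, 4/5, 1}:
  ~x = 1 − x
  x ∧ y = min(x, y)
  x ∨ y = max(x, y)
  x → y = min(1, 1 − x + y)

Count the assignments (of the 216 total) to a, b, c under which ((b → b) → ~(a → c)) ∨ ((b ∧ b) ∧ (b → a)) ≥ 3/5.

90

value 1: 11 assignments (counts)
value 4/5: 31 assignments (counts)
value 3/5: 48 assignments (counts)
value 2/5: 56 assignments
value 1/5: 43 assignments
value 0: 27 assignments
So 90 of the 216 assignments meet the threshold.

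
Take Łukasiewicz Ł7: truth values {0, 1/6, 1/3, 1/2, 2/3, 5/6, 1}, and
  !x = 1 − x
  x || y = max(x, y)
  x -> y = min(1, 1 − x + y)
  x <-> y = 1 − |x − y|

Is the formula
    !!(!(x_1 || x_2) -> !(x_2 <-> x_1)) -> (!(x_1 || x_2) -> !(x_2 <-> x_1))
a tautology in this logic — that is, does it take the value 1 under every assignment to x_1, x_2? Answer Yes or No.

Yes

At x_1 = 0, x_2 = 1/6, for instance:
x_1 || x_2 = 0 || 1/6 = 1/6
!(x_1 || x_2) = !1/6 = 5/6
x_2 <-> x_1 = 1/6 <-> 0 = 5/6
!(x_2 <-> x_1) = !5/6 = 1/6
!(x_1 || x_2) -> !(x_2 <-> x_1) = 5/6 -> 1/6 = 1/3
!(!(x_1 || x_2) -> !(x_2 <-> x_1)) = !1/3 = 2/3
!!(!(x_1 || x_2) -> !(x_2 <-> x_1)) = !2/3 = 1/3
!!(!(x_1 || x_2) -> !(x_2 <-> x_1)) -> (!(x_1 || x_2) -> !(x_2 <-> x_1)) = 1/3 -> 1/3 = 1
and checking the remaining 48 assignments likewise gives ≥ 1 in every case.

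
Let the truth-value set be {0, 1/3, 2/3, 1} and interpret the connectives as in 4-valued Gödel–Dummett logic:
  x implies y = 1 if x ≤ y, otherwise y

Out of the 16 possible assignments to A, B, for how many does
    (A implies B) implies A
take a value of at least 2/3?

A = 0, B = 0 ↦ 0  <
A = 0, B = 1/3 ↦ 0  <
A = 0, B = 2/3 ↦ 0  <
A = 0, B = 1 ↦ 0  <
A = 1/3, B = 0 ↦ 1  ≥
A = 1/3, B = 1/3 ↦ 1/3  <
A = 1/3, B = 2/3 ↦ 1/3  <
A = 1/3, B = 1 ↦ 1/3  <
A = 2/3, B = 0 ↦ 1  ≥
A = 2/3, B = 1/3 ↦ 1  ≥
A = 2/3, B = 2/3 ↦ 2/3  ≥
A = 2/3, B = 1 ↦ 2/3  ≥
A = 1, B = 0 ↦ 1  ≥
A = 1, B = 1/3 ↦ 1  ≥
A = 1, B = 2/3 ↦ 1  ≥
A = 1, B = 1 ↦ 1  ≥
So 9 of the 16 assignments meet the threshold.

9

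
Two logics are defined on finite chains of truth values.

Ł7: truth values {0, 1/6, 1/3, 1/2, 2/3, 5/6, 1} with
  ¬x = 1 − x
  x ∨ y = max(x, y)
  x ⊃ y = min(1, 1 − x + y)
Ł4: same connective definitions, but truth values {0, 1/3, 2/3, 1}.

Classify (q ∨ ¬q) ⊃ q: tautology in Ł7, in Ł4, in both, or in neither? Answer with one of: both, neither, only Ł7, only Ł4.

In Ł7: at q = 0 the value is 0 — not a tautology.
In Ł4: at q = 0 the value is 0 — not a tautology.

neither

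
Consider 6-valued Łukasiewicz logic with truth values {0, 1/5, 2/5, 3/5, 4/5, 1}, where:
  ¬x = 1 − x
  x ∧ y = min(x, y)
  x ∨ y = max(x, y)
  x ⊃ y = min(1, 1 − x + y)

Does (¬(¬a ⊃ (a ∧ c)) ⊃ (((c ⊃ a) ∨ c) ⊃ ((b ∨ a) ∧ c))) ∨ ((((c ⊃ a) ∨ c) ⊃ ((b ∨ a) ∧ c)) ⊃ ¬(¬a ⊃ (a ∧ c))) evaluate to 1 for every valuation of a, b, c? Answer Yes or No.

Yes

At a = 3/5, b = 1/5, c = 2/5, for instance:
¬a = ¬3/5 = 2/5
a ∧ c = 3/5 ∧ 2/5 = 2/5
¬a ⊃ (a ∧ c) = 2/5 ⊃ 2/5 = 1
¬(¬a ⊃ (a ∧ c)) = ¬1 = 0
c ⊃ a = 2/5 ⊃ 3/5 = 1
(c ⊃ a) ∨ c = 1 ∨ 2/5 = 1
b ∨ a = 1/5 ∨ 3/5 = 3/5
(b ∨ a) ∧ c = 3/5 ∧ 2/5 = 2/5
((c ⊃ a) ∨ c) ⊃ ((b ∨ a) ∧ c) = 1 ⊃ 2/5 = 2/5
¬(¬a ⊃ (a ∧ c)) ⊃ (((c ⊃ a) ∨ c) ⊃ ((b ∨ a) ∧ c)) = 0 ⊃ 2/5 = 1
(((c ⊃ a) ∨ c) ⊃ ((b ∨ a) ∧ c)) ⊃ ¬(¬a ⊃ (a ∧ c)) = 2/5 ⊃ 0 = 3/5
(¬(¬a ⊃ (a ∧ c)) ⊃ (((c ⊃ a) ∨ c) ⊃ ((b ∨ a) ∧ c))) ∨ ((((c ⊃ a) ∨ c) ⊃ ((b ∨ a) ∧ c)) ⊃ ¬(¬a ⊃ (a ∧ c))) = 1 ∨ 3/5 = 1
and checking the remaining 215 assignments likewise gives ≥ 1 in every case.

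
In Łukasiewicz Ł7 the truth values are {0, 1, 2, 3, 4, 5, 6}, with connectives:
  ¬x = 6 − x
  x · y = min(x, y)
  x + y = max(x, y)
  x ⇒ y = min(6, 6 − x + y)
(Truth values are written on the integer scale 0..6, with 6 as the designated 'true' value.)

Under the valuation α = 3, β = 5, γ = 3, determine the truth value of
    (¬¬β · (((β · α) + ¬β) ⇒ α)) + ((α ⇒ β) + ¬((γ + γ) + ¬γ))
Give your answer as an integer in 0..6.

¬β = ¬5 = 1
¬¬β = ¬1 = 5
β · α = 5 · 3 = 3
¬β = ¬5 = 1
(β · α) + ¬β = 3 + 1 = 3
((β · α) + ¬β) ⇒ α = 3 ⇒ 3 = 6
¬¬β · (((β · α) + ¬β) ⇒ α) = 5 · 6 = 5
α ⇒ β = 3 ⇒ 5 = 6
γ + γ = 3 + 3 = 3
¬γ = ¬3 = 3
(γ + γ) + ¬γ = 3 + 3 = 3
¬((γ + γ) + ¬γ) = ¬3 = 3
(α ⇒ β) + ¬((γ + γ) + ¬γ) = 6 + 3 = 6
(¬¬β · (((β · α) + ¬β) ⇒ α)) + ((α ⇒ β) + ¬((γ + γ) + ¬γ)) = 5 + 6 = 6

6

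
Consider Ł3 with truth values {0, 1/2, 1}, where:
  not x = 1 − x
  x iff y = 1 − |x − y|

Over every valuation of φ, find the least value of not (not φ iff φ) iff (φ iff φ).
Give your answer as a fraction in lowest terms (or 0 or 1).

Take φ = 1/2:
not φ = not 1/2 = 1/2
not φ iff φ = 1/2 iff 1/2 = 1
not (not φ iff φ) = not 1 = 0
φ iff φ = 1/2 iff 1/2 = 1
not (not φ iff φ) iff (φ iff φ) = 0 iff 1 = 0
No assignment yields a value below 0, so this is the minimum.

0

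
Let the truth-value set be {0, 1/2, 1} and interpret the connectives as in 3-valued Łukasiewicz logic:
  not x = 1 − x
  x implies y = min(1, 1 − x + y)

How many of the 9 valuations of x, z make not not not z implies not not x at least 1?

x = 0, z = 0 ↦ 0  <
x = 0, z = 1/2 ↦ 1/2  <
x = 0, z = 1 ↦ 1  ≥
x = 1/2, z = 0 ↦ 1/2  <
x = 1/2, z = 1/2 ↦ 1  ≥
x = 1/2, z = 1 ↦ 1  ≥
x = 1, z = 0 ↦ 1  ≥
x = 1, z = 1/2 ↦ 1  ≥
x = 1, z = 1 ↦ 1  ≥
So 6 of the 9 assignments meet the threshold.

6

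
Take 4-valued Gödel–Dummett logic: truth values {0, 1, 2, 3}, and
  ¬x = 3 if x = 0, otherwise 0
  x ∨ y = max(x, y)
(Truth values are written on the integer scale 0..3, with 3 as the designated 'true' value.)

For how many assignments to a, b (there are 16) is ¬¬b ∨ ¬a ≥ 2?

13

a = 0, b = 0 ↦ 3  ≥
a = 0, b = 1 ↦ 3  ≥
a = 0, b = 2 ↦ 3  ≥
a = 0, b = 3 ↦ 3  ≥
a = 1, b = 0 ↦ 0  <
a = 1, b = 1 ↦ 3  ≥
a = 1, b = 2 ↦ 3  ≥
a = 1, b = 3 ↦ 3  ≥
a = 2, b = 0 ↦ 0  <
a = 2, b = 1 ↦ 3  ≥
a = 2, b = 2 ↦ 3  ≥
a = 2, b = 3 ↦ 3  ≥
a = 3, b = 0 ↦ 0  <
a = 3, b = 1 ↦ 3  ≥
a = 3, b = 2 ↦ 3  ≥
a = 3, b = 3 ↦ 3  ≥
So 13 of the 16 assignments meet the threshold.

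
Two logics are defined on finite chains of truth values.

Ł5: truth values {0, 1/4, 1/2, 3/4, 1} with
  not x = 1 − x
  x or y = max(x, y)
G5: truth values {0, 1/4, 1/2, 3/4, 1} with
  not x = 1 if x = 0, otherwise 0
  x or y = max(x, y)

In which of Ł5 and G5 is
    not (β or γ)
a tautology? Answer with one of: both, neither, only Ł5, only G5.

In Ł5: at β = 0, γ = 1/4 the value is 3/4 — not a tautology.
In G5: at β = 0, γ = 1/4 the value is 0 — not a tautology.

neither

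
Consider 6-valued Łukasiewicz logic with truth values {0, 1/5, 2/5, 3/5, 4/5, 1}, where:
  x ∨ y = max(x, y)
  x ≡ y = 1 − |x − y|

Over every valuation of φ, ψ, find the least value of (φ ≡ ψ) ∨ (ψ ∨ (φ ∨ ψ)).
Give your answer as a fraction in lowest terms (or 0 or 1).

Take φ = 0, ψ = 2/5:
φ ≡ ψ = 0 ≡ 2/5 = 3/5
φ ∨ ψ = 0 ∨ 2/5 = 2/5
ψ ∨ (φ ∨ ψ) = 2/5 ∨ 2/5 = 2/5
(φ ≡ ψ) ∨ (ψ ∨ (φ ∨ ψ)) = 3/5 ∨ 2/5 = 3/5
No assignment yields a value below 3/5, so this is the minimum.

3/5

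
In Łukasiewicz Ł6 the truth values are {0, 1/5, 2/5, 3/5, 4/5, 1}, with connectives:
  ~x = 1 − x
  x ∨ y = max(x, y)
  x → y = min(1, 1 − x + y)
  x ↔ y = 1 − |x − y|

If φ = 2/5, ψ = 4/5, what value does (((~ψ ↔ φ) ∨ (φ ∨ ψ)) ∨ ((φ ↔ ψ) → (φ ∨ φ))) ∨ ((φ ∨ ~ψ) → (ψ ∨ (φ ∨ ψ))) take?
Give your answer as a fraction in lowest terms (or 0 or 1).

~ψ = ~4/5 = 1/5
~ψ ↔ φ = 1/5 ↔ 2/5 = 4/5
φ ∨ ψ = 2/5 ∨ 4/5 = 4/5
(~ψ ↔ φ) ∨ (φ ∨ ψ) = 4/5 ∨ 4/5 = 4/5
φ ↔ ψ = 2/5 ↔ 4/5 = 3/5
φ ∨ φ = 2/5 ∨ 2/5 = 2/5
(φ ↔ ψ) → (φ ∨ φ) = 3/5 → 2/5 = 4/5
((~ψ ↔ φ) ∨ (φ ∨ ψ)) ∨ ((φ ↔ ψ) → (φ ∨ φ)) = 4/5 ∨ 4/5 = 4/5
~ψ = ~4/5 = 1/5
φ ∨ ~ψ = 2/5 ∨ 1/5 = 2/5
φ ∨ ψ = 2/5 ∨ 4/5 = 4/5
ψ ∨ (φ ∨ ψ) = 4/5 ∨ 4/5 = 4/5
(φ ∨ ~ψ) → (ψ ∨ (φ ∨ ψ)) = 2/5 → 4/5 = 1
(((~ψ ↔ φ) ∨ (φ ∨ ψ)) ∨ ((φ ↔ ψ) → (φ ∨ φ))) ∨ ((φ ∨ ~ψ) → (ψ ∨ (φ ∨ ψ))) = 4/5 ∨ 1 = 1

1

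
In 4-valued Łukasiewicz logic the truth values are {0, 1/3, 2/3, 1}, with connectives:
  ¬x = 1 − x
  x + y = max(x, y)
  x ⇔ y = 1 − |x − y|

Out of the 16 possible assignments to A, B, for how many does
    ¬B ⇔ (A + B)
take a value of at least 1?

2

A = 0, B = 0 ↦ 0  <
A = 0, B = 1/3 ↦ 2/3  <
A = 0, B = 2/3 ↦ 2/3  <
A = 0, B = 1 ↦ 0  <
A = 1/3, B = 0 ↦ 1/3  <
A = 1/3, B = 1/3 ↦ 2/3  <
A = 1/3, B = 2/3 ↦ 2/3  <
A = 1/3, B = 1 ↦ 0  <
A = 2/3, B = 0 ↦ 2/3  <
A = 2/3, B = 1/3 ↦ 1  ≥
A = 2/3, B = 2/3 ↦ 2/3  <
A = 2/3, B = 1 ↦ 0  <
A = 1, B = 0 ↦ 1  ≥
A = 1, B = 1/3 ↦ 2/3  <
A = 1, B = 2/3 ↦ 1/3  <
A = 1, B = 1 ↦ 0  <
So 2 of the 16 assignments meet the threshold.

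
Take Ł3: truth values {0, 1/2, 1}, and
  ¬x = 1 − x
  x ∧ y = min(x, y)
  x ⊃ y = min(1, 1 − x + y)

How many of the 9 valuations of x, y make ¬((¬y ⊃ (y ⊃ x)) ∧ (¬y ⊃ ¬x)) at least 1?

1

x = 0, y = 0 ↦ 0  <
x = 0, y = 1/2 ↦ 0  <
x = 0, y = 1 ↦ 0  <
x = 1/2, y = 0 ↦ 1/2  <
x = 1/2, y = 1/2 ↦ 0  <
x = 1/2, y = 1 ↦ 0  <
x = 1, y = 0 ↦ 1  ≥
x = 1, y = 1/2 ↦ 1/2  <
x = 1, y = 1 ↦ 0  <
So 1 of the 9 assignments meets the threshold.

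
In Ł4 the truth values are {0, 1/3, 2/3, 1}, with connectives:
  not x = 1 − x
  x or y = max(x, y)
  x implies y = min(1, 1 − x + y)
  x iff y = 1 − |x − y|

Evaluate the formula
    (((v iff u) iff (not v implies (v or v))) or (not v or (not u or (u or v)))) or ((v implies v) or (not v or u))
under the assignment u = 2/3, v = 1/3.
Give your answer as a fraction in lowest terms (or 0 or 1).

1

v iff u = 1/3 iff 2/3 = 2/3
not v = not 1/3 = 2/3
v or v = 1/3 or 1/3 = 1/3
not v implies (v or v) = 2/3 implies 1/3 = 2/3
(v iff u) iff (not v implies (v or v)) = 2/3 iff 2/3 = 1
not v = not 1/3 = 2/3
not u = not 2/3 = 1/3
u or v = 2/3 or 1/3 = 2/3
not u or (u or v) = 1/3 or 2/3 = 2/3
not v or (not u or (u or v)) = 2/3 or 2/3 = 2/3
((v iff u) iff (not v implies (v or v))) or (not v or (not u or (u or v))) = 1 or 2/3 = 1
v implies v = 1/3 implies 1/3 = 1
not v = not 1/3 = 2/3
not v or u = 2/3 or 2/3 = 2/3
(v implies v) or (not v or u) = 1 or 2/3 = 1
(((v iff u) iff (not v implies (v or v))) or (not v or (not u or (u or v)))) or ((v implies v) or (not v or u)) = 1 or 1 = 1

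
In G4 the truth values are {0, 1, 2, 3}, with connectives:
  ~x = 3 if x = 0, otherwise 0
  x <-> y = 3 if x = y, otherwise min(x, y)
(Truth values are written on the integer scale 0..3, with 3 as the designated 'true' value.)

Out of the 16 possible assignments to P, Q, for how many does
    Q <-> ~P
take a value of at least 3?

P = 0, Q = 0 ↦ 0  <
P = 0, Q = 1 ↦ 1  <
P = 0, Q = 2 ↦ 2  <
P = 0, Q = 3 ↦ 3  ≥
P = 1, Q = 0 ↦ 3  ≥
P = 1, Q = 1 ↦ 0  <
P = 1, Q = 2 ↦ 0  <
P = 1, Q = 3 ↦ 0  <
P = 2, Q = 0 ↦ 3  ≥
P = 2, Q = 1 ↦ 0  <
P = 2, Q = 2 ↦ 0  <
P = 2, Q = 3 ↦ 0  <
P = 3, Q = 0 ↦ 3  ≥
P = 3, Q = 1 ↦ 0  <
P = 3, Q = 2 ↦ 0  <
P = 3, Q = 3 ↦ 0  <
So 4 of the 16 assignments meet the threshold.

4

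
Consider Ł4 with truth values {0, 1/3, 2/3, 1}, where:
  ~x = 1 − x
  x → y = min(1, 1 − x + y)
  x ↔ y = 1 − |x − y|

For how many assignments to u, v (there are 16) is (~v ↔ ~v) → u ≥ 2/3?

8

u = 0, v = 0 ↦ 0  <
u = 0, v = 1/3 ↦ 0  <
u = 0, v = 2/3 ↦ 0  <
u = 0, v = 1 ↦ 0  <
u = 1/3, v = 0 ↦ 1/3  <
u = 1/3, v = 1/3 ↦ 1/3  <
u = 1/3, v = 2/3 ↦ 1/3  <
u = 1/3, v = 1 ↦ 1/3  <
u = 2/3, v = 0 ↦ 2/3  ≥
u = 2/3, v = 1/3 ↦ 2/3  ≥
u = 2/3, v = 2/3 ↦ 2/3  ≥
u = 2/3, v = 1 ↦ 2/3  ≥
u = 1, v = 0 ↦ 1  ≥
u = 1, v = 1/3 ↦ 1  ≥
u = 1, v = 2/3 ↦ 1  ≥
u = 1, v = 1 ↦ 1  ≥
So 8 of the 16 assignments meet the threshold.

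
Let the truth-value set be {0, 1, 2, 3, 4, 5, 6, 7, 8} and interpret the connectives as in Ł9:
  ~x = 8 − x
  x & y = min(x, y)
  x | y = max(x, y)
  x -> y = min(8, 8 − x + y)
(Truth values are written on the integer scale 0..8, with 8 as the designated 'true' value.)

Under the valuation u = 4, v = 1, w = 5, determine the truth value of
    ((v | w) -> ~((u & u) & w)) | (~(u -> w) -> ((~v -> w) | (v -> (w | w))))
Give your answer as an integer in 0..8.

v | w = 1 | 5 = 5
u & u = 4 & 4 = 4
(u & u) & w = 4 & 5 = 4
~((u & u) & w) = ~4 = 4
(v | w) -> ~((u & u) & w) = 5 -> 4 = 7
u -> w = 4 -> 5 = 8
~(u -> w) = ~8 = 0
~v = ~1 = 7
~v -> w = 7 -> 5 = 6
w | w = 5 | 5 = 5
v -> (w | w) = 1 -> 5 = 8
(~v -> w) | (v -> (w | w)) = 6 | 8 = 8
~(u -> w) -> ((~v -> w) | (v -> (w | w))) = 0 -> 8 = 8
((v | w) -> ~((u & u) & w)) | (~(u -> w) -> ((~v -> w) | (v -> (w | w)))) = 7 | 8 = 8

8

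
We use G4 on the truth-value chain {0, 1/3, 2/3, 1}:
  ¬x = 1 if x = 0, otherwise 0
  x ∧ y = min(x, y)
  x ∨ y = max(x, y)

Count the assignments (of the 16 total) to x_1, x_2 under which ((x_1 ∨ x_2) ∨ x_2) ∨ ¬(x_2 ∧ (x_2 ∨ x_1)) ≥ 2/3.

14

x_1 = 0, x_2 = 0 ↦ 1  ≥
x_1 = 0, x_2 = 1/3 ↦ 1/3  <
x_1 = 0, x_2 = 2/3 ↦ 2/3  ≥
x_1 = 0, x_2 = 1 ↦ 1  ≥
x_1 = 1/3, x_2 = 0 ↦ 1  ≥
x_1 = 1/3, x_2 = 1/3 ↦ 1/3  <
x_1 = 1/3, x_2 = 2/3 ↦ 2/3  ≥
x_1 = 1/3, x_2 = 1 ↦ 1  ≥
x_1 = 2/3, x_2 = 0 ↦ 1  ≥
x_1 = 2/3, x_2 = 1/3 ↦ 2/3  ≥
x_1 = 2/3, x_2 = 2/3 ↦ 2/3  ≥
x_1 = 2/3, x_2 = 1 ↦ 1  ≥
x_1 = 1, x_2 = 0 ↦ 1  ≥
x_1 = 1, x_2 = 1/3 ↦ 1  ≥
x_1 = 1, x_2 = 2/3 ↦ 1  ≥
x_1 = 1, x_2 = 1 ↦ 1  ≥
So 14 of the 16 assignments meet the threshold.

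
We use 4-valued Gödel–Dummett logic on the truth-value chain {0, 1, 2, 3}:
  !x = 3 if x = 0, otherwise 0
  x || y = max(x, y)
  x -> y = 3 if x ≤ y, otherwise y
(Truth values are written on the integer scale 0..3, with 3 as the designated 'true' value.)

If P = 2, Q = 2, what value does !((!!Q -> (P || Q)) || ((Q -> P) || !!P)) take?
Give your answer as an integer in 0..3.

!Q = !2 = 0
!!Q = !0 = 3
P || Q = 2 || 2 = 2
!!Q -> (P || Q) = 3 -> 2 = 2
Q -> P = 2 -> 2 = 3
!P = !2 = 0
!!P = !0 = 3
(Q -> P) || !!P = 3 || 3 = 3
(!!Q -> (P || Q)) || ((Q -> P) || !!P) = 2 || 3 = 3
!((!!Q -> (P || Q)) || ((Q -> P) || !!P)) = !3 = 0

0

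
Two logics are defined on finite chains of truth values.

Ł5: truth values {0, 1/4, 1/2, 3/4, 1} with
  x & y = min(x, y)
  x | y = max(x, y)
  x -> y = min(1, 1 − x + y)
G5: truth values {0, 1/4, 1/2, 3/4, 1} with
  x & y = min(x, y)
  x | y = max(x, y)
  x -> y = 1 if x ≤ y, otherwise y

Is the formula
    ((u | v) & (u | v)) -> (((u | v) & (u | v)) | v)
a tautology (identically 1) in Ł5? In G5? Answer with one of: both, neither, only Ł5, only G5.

both

In Ł5: every assignment gives 1 — tautology.
In G5: every assignment gives 1 — tautology.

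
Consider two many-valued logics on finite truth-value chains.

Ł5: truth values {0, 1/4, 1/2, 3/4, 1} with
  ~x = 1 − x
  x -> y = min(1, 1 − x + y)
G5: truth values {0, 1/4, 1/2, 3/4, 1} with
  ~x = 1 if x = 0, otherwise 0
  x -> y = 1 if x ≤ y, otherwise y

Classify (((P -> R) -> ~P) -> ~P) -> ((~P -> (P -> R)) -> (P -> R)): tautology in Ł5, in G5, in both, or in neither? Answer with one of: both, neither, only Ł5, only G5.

only Ł5

In Ł5: every assignment gives 1 — tautology.
In G5: at P = 1/2, R = 1/4 the value is 1/4 — not a tautology.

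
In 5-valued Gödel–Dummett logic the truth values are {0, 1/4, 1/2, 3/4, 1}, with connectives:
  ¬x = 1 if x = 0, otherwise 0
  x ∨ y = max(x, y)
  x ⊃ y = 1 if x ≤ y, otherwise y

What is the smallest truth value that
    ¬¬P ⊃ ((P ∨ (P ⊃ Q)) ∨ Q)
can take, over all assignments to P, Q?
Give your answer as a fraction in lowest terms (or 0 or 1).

1/4

Take P = 1/4, Q = 0:
¬P = ¬1/4 = 0
¬¬P = ¬0 = 1
P ⊃ Q = 1/4 ⊃ 0 = 0
P ∨ (P ⊃ Q) = 1/4 ∨ 0 = 1/4
(P ∨ (P ⊃ Q)) ∨ Q = 1/4 ∨ 0 = 1/4
¬¬P ⊃ ((P ∨ (P ⊃ Q)) ∨ Q) = 1 ⊃ 1/4 = 1/4
No assignment yields a value below 1/4, so this is the minimum.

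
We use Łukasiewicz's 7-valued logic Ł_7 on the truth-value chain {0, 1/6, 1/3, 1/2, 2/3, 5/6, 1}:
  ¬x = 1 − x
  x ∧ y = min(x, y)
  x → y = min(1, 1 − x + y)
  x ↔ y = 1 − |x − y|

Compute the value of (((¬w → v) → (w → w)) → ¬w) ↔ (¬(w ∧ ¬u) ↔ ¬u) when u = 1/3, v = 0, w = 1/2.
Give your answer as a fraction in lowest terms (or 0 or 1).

¬w = ¬1/2 = 1/2
¬w → v = 1/2 → 0 = 1/2
w → w = 1/2 → 1/2 = 1
(¬w → v) → (w → w) = 1/2 → 1 = 1
¬w = ¬1/2 = 1/2
((¬w → v) → (w → w)) → ¬w = 1 → 1/2 = 1/2
¬u = ¬1/3 = 2/3
w ∧ ¬u = 1/2 ∧ 2/3 = 1/2
¬(w ∧ ¬u) = ¬1/2 = 1/2
¬u = ¬1/3 = 2/3
¬(w ∧ ¬u) ↔ ¬u = 1/2 ↔ 2/3 = 5/6
(((¬w → v) → (w → w)) → ¬w) ↔ (¬(w ∧ ¬u) ↔ ¬u) = 1/2 ↔ 5/6 = 2/3

2/3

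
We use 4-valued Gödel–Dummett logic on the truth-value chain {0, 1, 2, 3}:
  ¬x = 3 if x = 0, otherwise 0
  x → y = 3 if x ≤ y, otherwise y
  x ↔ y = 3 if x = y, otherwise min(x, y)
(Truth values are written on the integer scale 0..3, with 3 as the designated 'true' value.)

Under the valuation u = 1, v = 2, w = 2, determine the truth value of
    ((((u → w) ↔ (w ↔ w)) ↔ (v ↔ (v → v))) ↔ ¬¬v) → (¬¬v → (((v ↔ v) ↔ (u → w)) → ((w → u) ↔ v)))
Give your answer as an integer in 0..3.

1

u → w = 1 → 2 = 3
w ↔ w = 2 ↔ 2 = 3
(u → w) ↔ (w ↔ w) = 3 ↔ 3 = 3
v → v = 2 → 2 = 3
v ↔ (v → v) = 2 ↔ 3 = 2
((u → w) ↔ (w ↔ w)) ↔ (v ↔ (v → v)) = 3 ↔ 2 = 2
¬v = ¬2 = 0
¬¬v = ¬0 = 3
(((u → w) ↔ (w ↔ w)) ↔ (v ↔ (v → v))) ↔ ¬¬v = 2 ↔ 3 = 2
¬v = ¬2 = 0
¬¬v = ¬0 = 3
v ↔ v = 2 ↔ 2 = 3
u → w = 1 → 2 = 3
(v ↔ v) ↔ (u → w) = 3 ↔ 3 = 3
w → u = 2 → 1 = 1
(w → u) ↔ v = 1 ↔ 2 = 1
((v ↔ v) ↔ (u → w)) → ((w → u) ↔ v) = 3 → 1 = 1
¬¬v → (((v ↔ v) ↔ (u → w)) → ((w → u) ↔ v)) = 3 → 1 = 1
((((u → w) ↔ (w ↔ w)) ↔ (v ↔ (v → v))) ↔ ¬¬v) → (¬¬v → (((v ↔ v) ↔ (u → w)) → ((w → u) ↔ v))) = 2 → 1 = 1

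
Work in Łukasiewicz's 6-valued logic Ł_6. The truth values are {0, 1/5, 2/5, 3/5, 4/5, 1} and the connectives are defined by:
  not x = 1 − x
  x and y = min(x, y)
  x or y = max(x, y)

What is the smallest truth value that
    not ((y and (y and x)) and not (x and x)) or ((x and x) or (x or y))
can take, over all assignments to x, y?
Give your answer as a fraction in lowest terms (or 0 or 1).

3/5

Take x = 2/5, y = 2/5:
y and x = 2/5 and 2/5 = 2/5
y and (y and x) = 2/5 and 2/5 = 2/5
x and x = 2/5 and 2/5 = 2/5
not (x and x) = not 2/5 = 3/5
(y and (y and x)) and not (x and x) = 2/5 and 3/5 = 2/5
not ((y and (y and x)) and not (x and x)) = not 2/5 = 3/5
x and x = 2/5 and 2/5 = 2/5
x or y = 2/5 or 2/5 = 2/5
(x and x) or (x or y) = 2/5 or 2/5 = 2/5
not ((y and (y and x)) and not (x and x)) or ((x and x) or (x or y)) = 3/5 or 2/5 = 3/5
No assignment yields a value below 3/5, so this is the minimum.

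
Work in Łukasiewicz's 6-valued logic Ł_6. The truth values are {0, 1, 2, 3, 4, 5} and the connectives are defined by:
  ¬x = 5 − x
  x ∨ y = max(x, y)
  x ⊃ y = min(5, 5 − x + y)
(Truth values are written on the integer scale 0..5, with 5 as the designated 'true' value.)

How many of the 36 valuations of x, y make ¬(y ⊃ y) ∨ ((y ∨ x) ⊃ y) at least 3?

value 5: 21 assignments (counts)
value 4: 5 assignments (counts)
value 3: 4 assignments (counts)
value 2: 3 assignments
value 1: 2 assignments
value 0: 1 assignment
So 30 of the 36 assignments meet the threshold.

30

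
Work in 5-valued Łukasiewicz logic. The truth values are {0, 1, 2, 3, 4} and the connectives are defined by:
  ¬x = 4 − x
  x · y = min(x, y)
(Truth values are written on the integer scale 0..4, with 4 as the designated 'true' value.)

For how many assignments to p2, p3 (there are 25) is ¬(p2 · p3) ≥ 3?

16

value 4: 9 assignments (counts)
value 3: 7 assignments (counts)
value 2: 5 assignments
value 1: 3 assignments
value 0: 1 assignment
So 16 of the 25 assignments meet the threshold.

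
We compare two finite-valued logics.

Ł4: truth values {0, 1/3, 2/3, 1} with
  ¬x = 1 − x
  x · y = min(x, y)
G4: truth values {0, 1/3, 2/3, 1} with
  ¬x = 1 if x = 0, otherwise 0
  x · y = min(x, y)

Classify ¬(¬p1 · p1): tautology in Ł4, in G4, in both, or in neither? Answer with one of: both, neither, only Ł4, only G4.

only G4

In Ł4: at p1 = 1/3 the value is 2/3 — not a tautology.
In G4: every assignment gives 1 — tautology.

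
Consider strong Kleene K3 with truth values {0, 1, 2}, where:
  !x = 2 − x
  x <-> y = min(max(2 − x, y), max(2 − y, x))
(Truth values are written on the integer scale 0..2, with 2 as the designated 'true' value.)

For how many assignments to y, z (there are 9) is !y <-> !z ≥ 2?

y = 0, z = 0 ↦ 2  ≥
y = 0, z = 1 ↦ 1  <
y = 0, z = 2 ↦ 0  <
y = 1, z = 0 ↦ 1  <
y = 1, z = 1 ↦ 1  <
y = 1, z = 2 ↦ 1  <
y = 2, z = 0 ↦ 0  <
y = 2, z = 1 ↦ 1  <
y = 2, z = 2 ↦ 2  ≥
So 2 of the 9 assignments meet the threshold.

2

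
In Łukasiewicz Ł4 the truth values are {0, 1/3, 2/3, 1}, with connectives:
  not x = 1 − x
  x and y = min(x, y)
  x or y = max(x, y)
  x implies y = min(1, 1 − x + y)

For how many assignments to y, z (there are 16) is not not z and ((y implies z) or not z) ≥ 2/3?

y = 0, z = 0 ↦ 0  <
y = 0, z = 1/3 ↦ 1/3  <
y = 0, z = 2/3 ↦ 2/3  ≥
y = 0, z = 1 ↦ 1  ≥
y = 1/3, z = 0 ↦ 0  <
y = 1/3, z = 1/3 ↦ 1/3  <
y = 1/3, z = 2/3 ↦ 2/3  ≥
y = 1/3, z = 1 ↦ 1  ≥
y = 2/3, z = 0 ↦ 0  <
y = 2/3, z = 1/3 ↦ 1/3  <
y = 2/3, z = 2/3 ↦ 2/3  ≥
y = 2/3, z = 1 ↦ 1  ≥
y = 1, z = 0 ↦ 0  <
y = 1, z = 1/3 ↦ 1/3  <
y = 1, z = 2/3 ↦ 2/3  ≥
y = 1, z = 1 ↦ 1  ≥
So 8 of the 16 assignments meet the threshold.

8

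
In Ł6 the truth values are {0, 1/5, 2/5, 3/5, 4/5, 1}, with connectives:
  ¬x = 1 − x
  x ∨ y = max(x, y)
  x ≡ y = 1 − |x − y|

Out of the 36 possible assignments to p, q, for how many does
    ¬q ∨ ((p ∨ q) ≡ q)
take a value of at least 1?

value 1: 26 assignments (counts)
value 4/5: 7 assignments
value 3/5: 3 assignments
So 26 of the 36 assignments meet the threshold.

26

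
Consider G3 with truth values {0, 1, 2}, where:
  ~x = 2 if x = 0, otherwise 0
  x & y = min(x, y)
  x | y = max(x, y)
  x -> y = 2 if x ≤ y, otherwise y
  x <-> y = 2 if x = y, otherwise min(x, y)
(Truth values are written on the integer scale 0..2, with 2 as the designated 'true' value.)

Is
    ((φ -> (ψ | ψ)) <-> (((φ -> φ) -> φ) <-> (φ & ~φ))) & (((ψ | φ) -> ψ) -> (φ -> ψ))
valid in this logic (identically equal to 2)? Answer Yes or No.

No

Counterexample: take φ = 1, ψ = 1.
ψ | ψ = 1 | 1 = 1
φ -> (ψ | ψ) = 1 -> 1 = 2
φ -> φ = 1 -> 1 = 2
(φ -> φ) -> φ = 2 -> 1 = 1
~φ = ~1 = 0
φ & ~φ = 1 & 0 = 0
((φ -> φ) -> φ) <-> (φ & ~φ) = 1 <-> 0 = 0
(φ -> (ψ | ψ)) <-> (((φ -> φ) -> φ) <-> (φ & ~φ)) = 2 <-> 0 = 0
ψ | φ = 1 | 1 = 1
(ψ | φ) -> ψ = 1 -> 1 = 2
φ -> ψ = 1 -> 1 = 2
((ψ | φ) -> ψ) -> (φ -> ψ) = 2 -> 2 = 2
((φ -> (ψ | ψ)) <-> (((φ -> φ) -> φ) <-> (φ & ~φ))) & (((ψ | φ) -> ψ) -> (φ -> ψ)) = 0 & 2 = 0
This gives 0 ≠ 2.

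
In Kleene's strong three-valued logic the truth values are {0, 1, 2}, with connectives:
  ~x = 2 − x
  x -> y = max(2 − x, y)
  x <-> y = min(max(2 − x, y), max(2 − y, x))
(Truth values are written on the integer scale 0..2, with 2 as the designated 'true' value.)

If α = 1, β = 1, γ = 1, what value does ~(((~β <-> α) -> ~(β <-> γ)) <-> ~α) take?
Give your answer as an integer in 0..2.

~β = ~1 = 1
~β <-> α = 1 <-> 1 = 1
β <-> γ = 1 <-> 1 = 1
~(β <-> γ) = ~1 = 1
(~β <-> α) -> ~(β <-> γ) = 1 -> 1 = 1
~α = ~1 = 1
((~β <-> α) -> ~(β <-> γ)) <-> ~α = 1 <-> 1 = 1
~(((~β <-> α) -> ~(β <-> γ)) <-> ~α) = ~1 = 1

1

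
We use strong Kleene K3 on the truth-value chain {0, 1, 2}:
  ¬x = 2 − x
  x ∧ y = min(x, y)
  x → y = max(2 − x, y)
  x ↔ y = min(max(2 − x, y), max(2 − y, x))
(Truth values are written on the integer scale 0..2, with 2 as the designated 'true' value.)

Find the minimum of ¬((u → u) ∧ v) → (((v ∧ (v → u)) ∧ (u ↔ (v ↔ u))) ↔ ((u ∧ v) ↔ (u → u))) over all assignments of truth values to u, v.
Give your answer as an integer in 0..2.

1

Take u = 0, v = 1:
u → u = 0 → 0 = 2
(u → u) ∧ v = 2 ∧ 1 = 1
¬((u → u) ∧ v) = ¬1 = 1
v → u = 1 → 0 = 1
v ∧ (v → u) = 1 ∧ 1 = 1
v ↔ u = 1 ↔ 0 = 1
u ↔ (v ↔ u) = 0 ↔ 1 = 1
(v ∧ (v → u)) ∧ (u ↔ (v ↔ u)) = 1 ∧ 1 = 1
u ∧ v = 0 ∧ 1 = 0
u → u = 0 → 0 = 2
(u ∧ v) ↔ (u → u) = 0 ↔ 2 = 0
((v ∧ (v → u)) ∧ (u ↔ (v ↔ u))) ↔ ((u ∧ v) ↔ (u → u)) = 1 ↔ 0 = 1
¬((u → u) ∧ v) → (((v ∧ (v → u)) ∧ (u ↔ (v ↔ u))) ↔ ((u ∧ v) ↔ (u → u))) = 1 → 1 = 1
No assignment yields a value below 1, so this is the minimum.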